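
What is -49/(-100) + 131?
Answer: 13149/100 ≈ 131.49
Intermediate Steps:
-49/(-100) + 131 = -1/100*(-49) + 131 = 49/100 + 131 = 13149/100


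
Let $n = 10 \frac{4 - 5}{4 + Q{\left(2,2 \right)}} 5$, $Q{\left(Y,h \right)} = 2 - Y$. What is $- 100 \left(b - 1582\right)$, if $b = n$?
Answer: $159450$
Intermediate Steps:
$n = - \frac{25}{2}$ ($n = 10 \frac{4 - 5}{4 + \left(2 - 2\right)} 5 = 10 \left(- \frac{1}{4 + \left(2 - 2\right)}\right) 5 = 10 \left(- \frac{1}{4 + 0}\right) 5 = 10 \left(- \frac{1}{4}\right) 5 = \left(- \frac{5}{2}\right) 5 = - \frac{25}{2} \approx -12.5$)
$b = - \frac{25}{2} \approx -12.5$
$- 100 \left(b - 1582\right) = - 100 \left(- \frac{25}{2} - 1582\right) = \left(-100\right) \left(- \frac{3189}{2}\right) = 159450$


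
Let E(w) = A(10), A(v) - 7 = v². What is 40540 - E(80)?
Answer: 40433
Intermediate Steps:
A(v) = 7 + v²
E(w) = 107 (E(w) = 7 + 10² = 7 + 100 = 107)
40540 - E(80) = 40540 - 1*107 = 40540 - 107 = 40433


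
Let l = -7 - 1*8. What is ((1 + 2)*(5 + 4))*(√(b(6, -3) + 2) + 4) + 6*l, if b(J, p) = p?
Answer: 18 + 27*I ≈ 18.0 + 27.0*I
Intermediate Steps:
l = -15 (l = -7 - 8 = -15)
((1 + 2)*(5 + 4))*(√(b(6, -3) + 2) + 4) + 6*l = ((1 + 2)*(5 + 4))*(√(-3 + 2) + 4) + 6*(-15) = (3*9)*(√(-1) + 4) - 90 = 27*(I + 4) - 90 = 27*(4 + I) - 90 = (108 + 27*I) - 90 = 18 + 27*I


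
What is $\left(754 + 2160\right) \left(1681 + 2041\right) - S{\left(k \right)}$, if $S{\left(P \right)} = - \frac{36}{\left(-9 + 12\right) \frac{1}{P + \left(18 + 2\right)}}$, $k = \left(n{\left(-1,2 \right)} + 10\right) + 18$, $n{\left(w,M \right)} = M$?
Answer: $10846508$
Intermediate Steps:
$k = 30$ ($k = \left(2 + 10\right) + 18 = 12 + 18 = 30$)
$S{\left(P \right)} = -240 - 12 P$ ($S{\left(P \right)} = - \frac{36}{3 \frac{1}{P + 20}} = - \frac{36}{3 \frac{1}{20 + P}} = - 36 \left(\frac{20}{3} + \frac{P}{3}\right) = -240 - 12 P$)
$\left(754 + 2160\right) \left(1681 + 2041\right) - S{\left(k \right)} = \left(754 + 2160\right) \left(1681 + 2041\right) - \left(-240 - 360\right) = 2914 \cdot 3722 - \left(-240 - 360\right) = 10845908 - -600 = 10845908 + 600 = 10846508$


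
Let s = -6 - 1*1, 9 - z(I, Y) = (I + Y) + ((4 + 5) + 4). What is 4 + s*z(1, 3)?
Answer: 60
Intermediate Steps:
z(I, Y) = -4 - I - Y (z(I, Y) = 9 - ((I + Y) + ((4 + 5) + 4)) = 9 - ((I + Y) + (9 + 4)) = 9 - ((I + Y) + 13) = 9 - (13 + I + Y) = 9 + (-13 - I - Y) = -4 - I - Y)
s = -7 (s = -6 - 1 = -7)
4 + s*z(1, 3) = 4 - 7*(-4 - 1*1 - 1*3) = 4 - 7*(-4 - 1 - 3) = 4 - 7*(-8) = 4 + 56 = 60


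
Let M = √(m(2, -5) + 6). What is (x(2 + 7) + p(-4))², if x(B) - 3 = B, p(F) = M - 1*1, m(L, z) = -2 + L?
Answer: (11 + √6)² ≈ 180.89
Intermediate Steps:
M = √6 (M = √((-2 + 2) + 6) = √(0 + 6) = √6 ≈ 2.4495)
p(F) = -1 + √6 (p(F) = √6 - 1*1 = √6 - 1 = -1 + √6)
x(B) = 3 + B
(x(2 + 7) + p(-4))² = ((3 + (2 + 7)) + (-1 + √6))² = ((3 + 9) + (-1 + √6))² = (12 + (-1 + √6))² = (11 + √6)²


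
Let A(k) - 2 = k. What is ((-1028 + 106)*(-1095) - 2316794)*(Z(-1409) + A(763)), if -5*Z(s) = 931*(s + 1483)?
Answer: 85058457076/5 ≈ 1.7012e+10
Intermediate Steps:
A(k) = 2 + k
Z(s) = -1380673/5 - 931*s/5 (Z(s) = -931*(s + 1483)/5 = -931*(1483 + s)/5 = -(1380673 + 931*s)/5 = -1380673/5 - 931*s/5)
((-1028 + 106)*(-1095) - 2316794)*(Z(-1409) + A(763)) = ((-1028 + 106)*(-1095) - 2316794)*((-1380673/5 - 931/5*(-1409)) + (2 + 763)) = (-922*(-1095) - 2316794)*((-1380673/5 + 1311779/5) + 765) = (1009590 - 2316794)*(-68894/5 + 765) = -1307204*(-65069/5) = 85058457076/5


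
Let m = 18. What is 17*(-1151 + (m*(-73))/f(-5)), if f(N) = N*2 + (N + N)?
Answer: -184501/10 ≈ -18450.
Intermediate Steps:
f(N) = 4*N (f(N) = 2*N + 2*N = 4*N)
17*(-1151 + (m*(-73))/f(-5)) = 17*(-1151 + (18*(-73))/((4*(-5)))) = 17*(-1151 - 1314/(-20)) = 17*(-1151 - 1314*(-1/20)) = 17*(-1151 + 657/10) = 17*(-10853/10) = -184501/10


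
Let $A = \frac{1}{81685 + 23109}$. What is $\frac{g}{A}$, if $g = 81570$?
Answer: $8548046580$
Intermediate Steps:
$A = \frac{1}{104794} \approx 9.5425 \cdot 10^{-6}$
$\frac{g}{A} = 81570 \frac{1}{\frac{1}{104794}} = 81570 \cdot 104794 = 8548046580$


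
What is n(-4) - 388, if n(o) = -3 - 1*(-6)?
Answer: -385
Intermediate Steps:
n(o) = 3 (n(o) = -3 + 6 = 3)
n(-4) - 388 = 3 - 388 = -385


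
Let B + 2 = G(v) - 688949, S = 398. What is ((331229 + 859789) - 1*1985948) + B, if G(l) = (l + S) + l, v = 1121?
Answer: -1481241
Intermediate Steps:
G(l) = 398 + 2*l (G(l) = (l + 398) + l = (398 + l) + l = 398 + 2*l)
B = -686311 (B = -2 + ((398 + 2*1121) - 688949) = -2 + ((398 + 2242) - 688949) = -2 + (2640 - 688949) = -2 - 686309 = -686311)
((331229 + 859789) - 1*1985948) + B = ((331229 + 859789) - 1*1985948) - 686311 = (1191018 - 1985948) - 686311 = -794930 - 686311 = -1481241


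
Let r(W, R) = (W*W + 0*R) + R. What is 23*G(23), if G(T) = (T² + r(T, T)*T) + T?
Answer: 304704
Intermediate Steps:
r(W, R) = R + W² (r(W, R) = (W² + 0) + R = W² + R = R + W²)
G(T) = T + T² + T*(T + T²) (G(T) = (T² + (T + T²)*T) + T = (T² + T*(T + T²)) + T = T + T² + T*(T + T²))
23*G(23) = 23*(23*(1 + 23² + 2*23)) = 23*(23*(1 + 529 + 46)) = 23*(23*576) = 23*13248 = 304704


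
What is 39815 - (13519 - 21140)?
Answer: 47436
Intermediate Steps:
39815 - (13519 - 21140) = 39815 - 1*(-7621) = 39815 + 7621 = 47436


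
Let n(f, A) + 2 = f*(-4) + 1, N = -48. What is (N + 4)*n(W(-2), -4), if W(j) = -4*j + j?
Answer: 1100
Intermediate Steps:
W(j) = -3*j
n(f, A) = -1 - 4*f (n(f, A) = -2 + (f*(-4) + 1) = -2 + (-4*f + 1) = -2 + (1 - 4*f) = -1 - 4*f)
(N + 4)*n(W(-2), -4) = (-48 + 4)*(-1 - (-12)*(-2)) = -44*(-1 - 4*6) = -44*(-1 - 24) = -44*(-25) = 1100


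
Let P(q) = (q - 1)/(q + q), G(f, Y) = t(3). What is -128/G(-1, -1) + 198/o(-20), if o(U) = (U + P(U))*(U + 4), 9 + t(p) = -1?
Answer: 52331/3895 ≈ 13.435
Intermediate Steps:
t(p) = -10 (t(p) = -9 - 1 = -10)
G(f, Y) = -10
P(q) = (-1 + q)/(2*q) (P(q) = (-1 + q)/((2*q)) = (-1 + q)*(1/(2*q)) = (-1 + q)/(2*q))
o(U) = (4 + U)*(U + (-1 + U)/(2*U)) (o(U) = (U + (-1 + U)/(2*U))*(U + 4) = (U + (-1 + U)/(2*U))*(4 + U) = (4 + U)*(U + (-1 + U)/(2*U)))
-128/G(-1, -1) + 198/o(-20) = -128/(-10) + 198/(3/2 + (-20)² - 2/(-20) + (9/2)*(-20)) = -128*(-⅒) + 198/(3/2 + 400 - 2*(-1/20) - 90) = 64/5 + 198/(3/2 + 400 + ⅒ - 90) = 64/5 + 198/(1558/5) = 64/5 + 198*(5/1558) = 64/5 + 495/779 = 52331/3895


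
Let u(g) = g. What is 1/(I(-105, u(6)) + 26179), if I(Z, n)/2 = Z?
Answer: 1/25969 ≈ 3.8507e-5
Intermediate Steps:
I(Z, n) = 2*Z
1/(I(-105, u(6)) + 26179) = 1/(2*(-105) + 26179) = 1/(-210 + 26179) = 1/25969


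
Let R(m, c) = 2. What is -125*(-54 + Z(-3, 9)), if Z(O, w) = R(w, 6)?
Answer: 6500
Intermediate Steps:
Z(O, w) = 2
-125*(-54 + Z(-3, 9)) = -125*(-54 + 2) = -125*(-52) = 6500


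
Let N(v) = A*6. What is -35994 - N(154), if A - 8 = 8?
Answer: -36090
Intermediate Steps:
A = 16 (A = 8 + 8 = 16)
N(v) = 96 (N(v) = 16*6 = 96)
-35994 - N(154) = -35994 - 1*96 = -35994 - 96 = -36090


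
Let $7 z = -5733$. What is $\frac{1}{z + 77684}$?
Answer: $\frac{1}{76865} \approx 1.301 \cdot 10^{-5}$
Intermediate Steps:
$z = -819$ ($z = \frac{1}{7} \left(-5733\right) = -819$)
$\frac{1}{z + 77684} = \frac{1}{-819 + 77684} = \frac{1}{76865}$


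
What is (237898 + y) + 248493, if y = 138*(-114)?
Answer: 470659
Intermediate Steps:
y = -15732
(237898 + y) + 248493 = (237898 - 15732) + 248493 = 222166 + 248493 = 470659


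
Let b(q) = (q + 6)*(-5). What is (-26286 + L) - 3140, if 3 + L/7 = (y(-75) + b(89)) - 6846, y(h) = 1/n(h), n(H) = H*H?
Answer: -453903743/5625 ≈ -80694.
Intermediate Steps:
n(H) = H²
y(h) = h⁻² (y(h) = 1/(h²) = h⁻²)
b(q) = -30 - 5*q (b(q) = (6 + q)*(-5) = -30 - 5*q)
L = -288382493/5625 (L = -21 + 7*(((-75)⁻² + (-30 - 5*89)) - 6846) = -21 + 7*((1/5625 + (-30 - 445)) - 6846) = -21 + 7*((1/5625 - 475) - 6846) = -21 + 7*(-2671874/5625 - 6846) = -21 + 7*(-41180624/5625) = -21 - 288264368/5625 = -288382493/5625 ≈ -51268.)
(-26286 + L) - 3140 = (-26286 - 288382493/5625) - 3140 = -436241243/5625 - 3140 = -453903743/5625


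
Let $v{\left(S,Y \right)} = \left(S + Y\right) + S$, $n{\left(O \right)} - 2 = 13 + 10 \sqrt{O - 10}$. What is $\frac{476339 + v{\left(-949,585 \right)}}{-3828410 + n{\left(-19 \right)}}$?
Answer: $- \frac{121239144218}{977107218595} - \frac{316684 i \sqrt{29}}{977107218595} \approx -0.12408 - 1.7454 \cdot 10^{-6} i$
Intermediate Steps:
$n{\left(O \right)} = 15 + 10 \sqrt{-10 + O}$ ($n{\left(O \right)} = 2 + \left(13 + 10 \sqrt{O - 10}\right) = 2 + \left(13 + 10 \sqrt{-10 + O}\right) = 15 + 10 \sqrt{-10 + O}$)
$v{\left(S,Y \right)} = Y + 2 S$
$\frac{476339 + v{\left(-949,585 \right)}}{-3828410 + n{\left(-19 \right)}} = \frac{476339 + \left(585 + 2 \left(-949\right)\right)}{-3828410 + \left(15 + 10 \sqrt{-10 - 19}\right)} = \frac{476339 + \left(585 - 1898\right)}{-3828410 + \left(15 + 10 \sqrt{-29}\right)} = \frac{476339 - 1313}{-3828410 + \left(15 + 10 i \sqrt{29}\right)} = \frac{475026}{-3828410 + \left(15 + 10 i \sqrt{29}\right)} = \frac{475026}{-3828395 + 10 i \sqrt{29}}$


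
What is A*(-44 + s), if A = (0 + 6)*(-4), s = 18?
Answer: 624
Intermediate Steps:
A = -24 (A = 6*(-4) = -24)
A*(-44 + s) = -24*(-44 + 18) = -24*(-26) = 624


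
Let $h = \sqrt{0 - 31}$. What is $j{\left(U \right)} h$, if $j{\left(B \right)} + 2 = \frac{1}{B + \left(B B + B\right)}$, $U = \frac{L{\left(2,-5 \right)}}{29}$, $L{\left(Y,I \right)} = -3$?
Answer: $- \frac{1171 i \sqrt{31}}{165} \approx - 39.514 i$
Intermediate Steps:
$h = i \sqrt{31}$ ($h = \sqrt{-31} = i \sqrt{31} \approx 5.5678 i$)
$U = - \frac{3}{29} \approx -0.10345$
$j{\left(B \right)} = -2 + \frac{1}{B^{2} + 2 B}$ ($j{\left(B \right)} = -2 + \frac{1}{B + \left(B B + B\right)} = -2 + \frac{1}{B + \left(B^{2} + B\right)} = -2 + \frac{1}{B + \left(B + B^{2}\right)} = -2 + \frac{1}{B^{2} + 2 B}$)
$j{\left(U \right)} h = \frac{1 - - \frac{12}{29} - 2 \left(- \frac{3}{29}\right)^{2}}{\left(- \frac{3}{29}\right) \left(2 - \frac{3}{29}\right)} i \sqrt{31} = - \frac{29 \left(1 + \frac{12}{29} - \frac{18}{841}\right)}{3 \cdot \frac{55}{29}} i \sqrt{31} = \left(- \frac{29}{3}\right) \frac{29}{55} \left(1 + \frac{12}{29} - \frac{18}{841}\right) i \sqrt{31} = \left(- \frac{29}{3}\right) \frac{29}{55} \cdot \frac{1171}{841} i \sqrt{31} = - \frac{1171 i \sqrt{31}}{165}$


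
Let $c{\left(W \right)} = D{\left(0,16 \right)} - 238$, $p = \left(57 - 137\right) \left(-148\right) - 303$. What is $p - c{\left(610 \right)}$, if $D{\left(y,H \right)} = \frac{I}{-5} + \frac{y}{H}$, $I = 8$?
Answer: $\frac{58883}{5} \approx 11777.0$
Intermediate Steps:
$D{\left(y,H \right)} = - \frac{8}{5} + \frac{y}{H}$ ($D{\left(y,H \right)} = \frac{8}{-5} + \frac{y}{H} = 8 \left(- \frac{1}{5}\right) + \frac{y}{H} = - \frac{8}{5} + \frac{y}{H}$)
$p = 11537$ ($p = \left(57 - 137\right) \left(-148\right) - 303 = \left(-80\right) \left(-148\right) - 303 = 11840 - 303 = 11537$)
$c{\left(W \right)} = - \frac{1198}{5}$ ($c{\left(W \right)} = \left(- \frac{8}{5} + \frac{0}{16}\right) - 238 = \left(- \frac{8}{5} + 0 \cdot \frac{1}{16}\right) - 238 = \left(- \frac{8}{5} + 0\right) - 238 = - \frac{8}{5} - 238 = - \frac{1198}{5}$)
$p - c{\left(610 \right)} = 11537 - - \frac{1198}{5} = 11537 + \frac{1198}{5} = \frac{58883}{5}$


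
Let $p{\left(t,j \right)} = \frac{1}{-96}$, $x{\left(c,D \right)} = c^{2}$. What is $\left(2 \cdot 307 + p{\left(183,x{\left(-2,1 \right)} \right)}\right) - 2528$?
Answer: $- \frac{183745}{96} \approx -1914.0$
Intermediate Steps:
$p{\left(t,j \right)} = - \frac{1}{96}$
$\left(2 \cdot 307 + p{\left(183,x{\left(-2,1 \right)} \right)}\right) - 2528 = \left(2 \cdot 307 - \frac{1}{96}\right) - 2528 = \left(614 - \frac{1}{96}\right) - 2528 = \frac{58943}{96} - 2528 = - \frac{183745}{96}$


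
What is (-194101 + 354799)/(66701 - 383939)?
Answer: -26783/52873 ≈ -0.50655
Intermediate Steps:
(-194101 + 354799)/(66701 - 383939) = 160698/(-317238) = 160698*(-1/317238) = -26783/52873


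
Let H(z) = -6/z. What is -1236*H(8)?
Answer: 927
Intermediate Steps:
-1236*H(8) = -(-7416)/8 = -1236*(-¾) = 927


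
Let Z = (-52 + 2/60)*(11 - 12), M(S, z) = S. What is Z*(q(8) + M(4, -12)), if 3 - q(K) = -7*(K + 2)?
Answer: 120043/30 ≈ 4001.4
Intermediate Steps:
Z = 1559/30 (Z = (-52 + 2*(1/60))*(-1) = (-52 + 1/30)*(-1) = -1559/30*(-1) = 1559/30 ≈ 51.967)
q(K) = 17 + 7*K (q(K) = 3 - (-7)*(K + 2) = 3 - (-7)*(2 + K) = 3 - (-14 - 7*K) = 3 + (14 + 7*K) = 17 + 7*K)
Z*(q(8) + M(4, -12)) = 1559*((17 + 7*8) + 4)/30 = 1559*((17 + 56) + 4)/30 = 1559*(73 + 4)/30 = (1559/30)*77 = 120043/30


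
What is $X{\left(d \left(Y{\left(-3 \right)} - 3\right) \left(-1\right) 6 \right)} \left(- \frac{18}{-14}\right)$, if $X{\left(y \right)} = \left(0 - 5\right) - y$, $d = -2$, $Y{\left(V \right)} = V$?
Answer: $\frac{603}{7} \approx 86.143$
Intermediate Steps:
$X{\left(y \right)} = -5 - y$
$X{\left(d \left(Y{\left(-3 \right)} - 3\right) \left(-1\right) 6 \right)} \left(- \frac{18}{-14}\right) = \left(-5 - - 2 \left(-3 - 3\right) \left(-1\right) 6\right) \left(- \frac{18}{-14}\right) = \left(-5 - - 2 \left(\left(-6\right) \left(-1\right)\right) 6\right) \left(\left(-18\right) \left(- \frac{1}{14}\right)\right) = \left(-5 - \left(-2\right) 6 \cdot 6\right) \frac{9}{7} = \left(-5 - \left(-12\right) 6\right) \frac{9}{7} = \left(-5 - -72\right) \frac{9}{7} = \left(-5 + 72\right) \frac{9}{7} = 67 \cdot \frac{9}{7} = \frac{603}{7}$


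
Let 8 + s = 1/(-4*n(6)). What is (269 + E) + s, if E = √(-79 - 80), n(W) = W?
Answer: 6263/24 + I*√159 ≈ 260.96 + 12.61*I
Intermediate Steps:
E = I*√159 (E = √(-159) = I*√159 ≈ 12.61*I)
s = -193/24 (s = -8 + 1/(-4*6) = -8 + 1/(-24) = -8 - 1/24 = -193/24 ≈ -8.0417)
(269 + E) + s = (269 + I*√159) - 193/24 = 6263/24 + I*√159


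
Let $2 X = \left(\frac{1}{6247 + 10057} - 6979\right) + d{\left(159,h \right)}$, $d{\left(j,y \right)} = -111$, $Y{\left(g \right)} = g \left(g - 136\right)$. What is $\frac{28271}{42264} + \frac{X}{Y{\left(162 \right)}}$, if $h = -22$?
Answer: $- \frac{13925620805}{80621453952} \approx -0.17273$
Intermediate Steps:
$Y{\left(g \right)} = g \left(-136 + g\right)$
$X = - \frac{115595359}{32608}$ ($X = \frac{\left(\frac{1}{6247 + 10057} - 6979\right) - 111}{2} = \frac{\left(\frac{1}{16304} - 6979\right) - 111}{2} = \frac{- \frac{113785615}{16304} - 111}{2} = \frac{1}{2} \left(- \frac{115595359}{16304}\right) = - \frac{115595359}{32608} \approx -3545.0$)
$\frac{28271}{42264} + \frac{X}{Y{\left(162 \right)}} = \frac{28271}{42264} - \frac{115595359}{32608 \cdot 162 \left(-136 + 162\right)} = 28271 \cdot \frac{1}{42264} - \frac{115595359}{32608 \cdot 162 \cdot 26} = \frac{28271}{42264} - \frac{115595359}{32608 \cdot 4212} = \frac{28271}{42264} - \frac{115595359}{137344896} = - \frac{13925620805}{80621453952}$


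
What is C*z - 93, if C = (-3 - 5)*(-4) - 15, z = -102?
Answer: -1827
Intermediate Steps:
C = 17 (C = -8*(-4) - 15 = 32 - 15 = 17)
C*z - 93 = 17*(-102) - 93 = -1734 - 93 = -1827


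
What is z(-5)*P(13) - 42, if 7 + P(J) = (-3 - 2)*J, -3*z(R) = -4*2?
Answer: -234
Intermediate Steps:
z(R) = 8/3 (z(R) = -(-4)*2/3 = -⅓*(-8) = 8/3)
P(J) = -7 - 5*J (P(J) = -7 + (-3 - 2)*J = -7 - 5*J)
z(-5)*P(13) - 42 = 8*(-7 - 5*13)/3 - 42 = 8*(-7 - 65)/3 - 42 = (8/3)*(-72) - 42 = -192 - 42 = -234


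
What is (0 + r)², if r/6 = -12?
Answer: 5184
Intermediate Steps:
r = -72 (r = 6*(-12) = -72)
(0 + r)² = (0 - 72)² = (-72)² = 5184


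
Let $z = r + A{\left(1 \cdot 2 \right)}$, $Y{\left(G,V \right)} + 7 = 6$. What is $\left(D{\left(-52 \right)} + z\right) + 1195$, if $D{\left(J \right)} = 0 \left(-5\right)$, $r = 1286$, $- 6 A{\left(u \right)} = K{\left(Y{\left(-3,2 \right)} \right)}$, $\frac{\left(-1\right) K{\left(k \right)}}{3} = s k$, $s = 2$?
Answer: $2480$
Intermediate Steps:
$Y{\left(G,V \right)} = -1$ ($Y{\left(G,V \right)} = -7 + 6 = -1$)
$K{\left(k \right)} = - 6 k$ ($K{\left(k \right)} = - 3 \cdot 2 k = - 6 k$)
$A{\left(u \right)} = -1$ ($A{\left(u \right)} = - \frac{\left(-6\right) \left(-1\right)}{6} = \left(- \frac{1}{6}\right) 6 = -1$)
$D{\left(J \right)} = 0$
$z = 1285$ ($z = 1286 - 1 = 1285$)
$\left(D{\left(-52 \right)} + z\right) + 1195 = \left(0 + 1285\right) + 1195 = 1285 + 1195 = 2480$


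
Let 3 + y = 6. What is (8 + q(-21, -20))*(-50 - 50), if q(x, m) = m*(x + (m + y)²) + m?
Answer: 537200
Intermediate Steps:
y = 3 (y = -3 + 6 = 3)
q(x, m) = m + m*(x + (3 + m)²) (q(x, m) = m*(x + (m + 3)²) + m = m*(x + (3 + m)²) + m = m + m*(x + (3 + m)²))
(8 + q(-21, -20))*(-50 - 50) = (8 - 20*(1 - 21 + (3 - 20)²))*(-50 - 50) = (8 - 20*(1 - 21 + (-17)²))*(-100) = (8 - 20*(1 - 21 + 289))*(-100) = (8 - 20*269)*(-100) = (8 - 5380)*(-100) = -5372*(-100) = 537200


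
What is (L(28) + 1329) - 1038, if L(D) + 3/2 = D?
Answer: 635/2 ≈ 317.50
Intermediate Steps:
L(D) = -3/2 + D
(L(28) + 1329) - 1038 = ((-3/2 + 28) + 1329) - 1038 = (53/2 + 1329) - 1038 = 2711/2 - 1038 = 635/2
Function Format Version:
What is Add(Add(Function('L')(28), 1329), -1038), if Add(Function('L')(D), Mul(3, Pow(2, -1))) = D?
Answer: Rational(635, 2) ≈ 317.50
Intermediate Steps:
Function('L')(D) = Add(Rational(-3, 2), D)
Add(Add(Function('L')(28), 1329), -1038) = Add(Add(Add(Rational(-3, 2), 28), 1329), -1038) = Add(Add(Rational(53, 2), 1329), -1038) = Add(Rational(2711, 2), -1038) = Rational(635, 2)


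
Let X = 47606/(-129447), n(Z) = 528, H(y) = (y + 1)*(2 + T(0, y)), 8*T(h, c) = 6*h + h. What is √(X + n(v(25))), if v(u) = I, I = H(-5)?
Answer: √982364797030/43149 ≈ 22.970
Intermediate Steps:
T(h, c) = 7*h/8 (T(h, c) = (6*h + h)/8 = (7*h)/8 = 7*h/8)
H(y) = 2 + 2*y (H(y) = (y + 1)*(2 + (7/8)*0) = (1 + y)*(2 + 0) = (1 + y)*2 = 2 + 2*y)
I = -8 (I = 2 + 2*(-5) = 2 - 10 = -8)
v(u) = -8
X = -47606/129447 (X = 47606*(-1/129447) = -47606/129447 ≈ -0.36776)
√(X + n(v(25))) = √(-47606/129447 + 528) = √(68300410/129447) = √982364797030/43149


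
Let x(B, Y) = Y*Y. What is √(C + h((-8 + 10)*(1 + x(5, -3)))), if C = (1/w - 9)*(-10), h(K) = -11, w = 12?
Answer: √2814/6 ≈ 8.8412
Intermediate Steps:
x(B, Y) = Y²
C = 535/6 (C = (1/12 - 9)*(-10) = -107/12*(-10) = 535/6 ≈ 89.167)
√(C + h((-8 + 10)*(1 + x(5, -3)))) = √(535/6 - 11) = √(469/6) = √2814/6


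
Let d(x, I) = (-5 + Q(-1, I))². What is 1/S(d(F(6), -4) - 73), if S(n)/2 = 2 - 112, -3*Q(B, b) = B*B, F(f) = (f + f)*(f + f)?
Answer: -1/220 ≈ -0.0045455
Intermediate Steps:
F(f) = 4*f² (F(f) = (2*f)*(2*f) = 4*f²)
Q(B, b) = -B²/3 (Q(B, b) = -B*B/3 = -B²/3)
d(x, I) = 256/9 (d(x, I) = (-5 - ⅓*(-1)²)² = (-5 - ⅓*1)² = (-5 - ⅓)² = (-16/3)² = 256/9)
S(n) = -220 (S(n) = 2*(2 - 112) = 2*(-110) = -220)
1/S(d(F(6), -4) - 73) = 1/(-220) = -1/220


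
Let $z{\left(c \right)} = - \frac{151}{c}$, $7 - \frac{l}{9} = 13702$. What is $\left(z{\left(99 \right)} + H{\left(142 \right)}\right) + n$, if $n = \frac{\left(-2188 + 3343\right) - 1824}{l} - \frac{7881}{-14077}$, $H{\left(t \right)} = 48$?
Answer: $\frac{3022862779}{64261505} \approx 47.04$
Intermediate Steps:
$l = -123255$ ($l = 63 - 123318 = -123255$)
$n = \frac{326930056}{578353545}$ ($n = \frac{\left(-2188 + 3343\right) - 1824}{-123255} - \frac{7881}{-14077} = \left(1155 - 1824\right) \left(- \frac{1}{123255}\right) - - \frac{7881}{14077} = \left(-669\right) \left(- \frac{1}{123255}\right) + \frac{7881}{14077} = \frac{223}{41085} + \frac{7881}{14077} = \frac{326930056}{578353545} \approx 0.56528$)
$\left(z{\left(99 \right)} + H{\left(142 \right)}\right) + n = \left(- \frac{151}{99} + 48\right) + \frac{326930056}{578353545} = \frac{4601}{99} + \frac{326930056}{578353545} = \frac{3022862779}{64261505}$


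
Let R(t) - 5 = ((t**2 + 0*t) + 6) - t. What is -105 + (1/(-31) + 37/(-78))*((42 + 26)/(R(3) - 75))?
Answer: -3660580/35061 ≈ -104.41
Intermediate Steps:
R(t) = 11 + t**2 - t (R(t) = 5 + (((t**2 + 0*t) + 6) - t) = 5 + (((t**2 + 0) + 6) - t) = 5 + ((t**2 + 6) - t) = 5 + ((6 + t**2) - t) = 5 + (6 + t**2 - t) = 11 + t**2 - t)
-105 + (1/(-31) + 37/(-78))*((42 + 26)/(R(3) - 75)) = -105 + (1/(-31) + 37/(-78))*((42 + 26)/((11 + 3**2 - 1*3) - 75)) = -105 + (1*(-1/31) + 37*(-1/78))*(68/((11 + 9 - 3) - 75)) = -105 + (-1/31 - 37/78)*(68/(17 - 75)) = -105 - 41650/(1209*(-58)) = -105 - 41650*(-1)/(1209*58) = -105 - 1225/2418*(-34/29) = -105 + 20825/35061 = -3660580/35061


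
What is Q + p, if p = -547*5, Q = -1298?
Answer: -4033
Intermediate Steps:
p = -2735
Q + p = -1298 - 2735 = -4033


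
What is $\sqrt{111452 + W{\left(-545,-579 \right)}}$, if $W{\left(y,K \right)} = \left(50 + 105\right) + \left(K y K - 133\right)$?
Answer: $3 i \sqrt{20288319} \approx 13513.0 i$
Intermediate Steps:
$W{\left(y,K \right)} = 22 + y K^{2}$ ($W{\left(y,K \right)} = 155 + \left(y K^{2} - 133\right) = 155 + \left(-133 + y K^{2}\right) = 22 + y K^{2}$)
$\sqrt{111452 + W{\left(-545,-579 \right)}} = \sqrt{111452 + \left(22 - 545 \left(-579\right)^{2}\right)} = \sqrt{111452 + \left(22 - 182706345\right)} = \sqrt{111452 - 182706323} = \sqrt{-182594871} = 3 i \sqrt{20288319}$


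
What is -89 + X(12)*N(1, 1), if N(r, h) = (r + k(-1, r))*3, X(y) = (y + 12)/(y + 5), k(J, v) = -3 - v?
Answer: -1729/17 ≈ -101.71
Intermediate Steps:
X(y) = (12 + y)/(5 + y)
N(r, h) = -9 (N(r, h) = (r + (-3 - r))*3 = -3*3 = -9)
-89 + X(12)*N(1, 1) = -89 + ((12 + 12)/(5 + 12))*(-9) = -89 + (24/17)*(-9) = -89 - 216/17 = -1729/17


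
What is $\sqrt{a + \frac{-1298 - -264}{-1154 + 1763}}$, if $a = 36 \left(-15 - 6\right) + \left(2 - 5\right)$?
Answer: $\frac{i \sqrt{282128385}}{609} \approx 27.581 i$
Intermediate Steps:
$a = -759$ ($a = 36 \left(-15 - 6\right) + \left(2 - 5\right) = 36 \left(-21\right) - 3 = -756 - 3 = -759$)
$\sqrt{a + \frac{-1298 - -264}{-1154 + 1763}} = \sqrt{-759 + \frac{-1298 - -264}{-1154 + 1763}} = \sqrt{-759 + \frac{-1298 + 264}{609}} = \sqrt{-759 - \frac{1034}{609}} = \sqrt{- \frac{463265}{609}} = \frac{i \sqrt{282128385}}{609}$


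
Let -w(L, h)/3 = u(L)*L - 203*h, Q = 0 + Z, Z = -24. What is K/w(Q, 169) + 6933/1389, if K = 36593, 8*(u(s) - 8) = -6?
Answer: 255999332/47894109 ≈ 5.3451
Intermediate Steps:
u(s) = 29/4 (u(s) = 8 + (1/8)*(-6) = 8 - 3/4 = 29/4)
Q = -24 (Q = 0 - 24 = -24)
w(L, h) = 609*h - 87*L/4 (w(L, h) = -3*(29*L/4 - 203*h) = -3*(-203*h + 29*L/4) = 609*h - 87*L/4)
K/w(Q, 169) + 6933/1389 = 36593/(609*169 - 87/4*(-24)) + 6933/1389 = 36593/(102921 + 522) + 6933*(1/1389) = 36593/103443 + 2311/463 = 255999332/47894109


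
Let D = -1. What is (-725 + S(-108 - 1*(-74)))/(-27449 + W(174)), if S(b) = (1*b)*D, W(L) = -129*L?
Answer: 691/49895 ≈ 0.013849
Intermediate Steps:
S(b) = -b (S(b) = (1*b)*(-1) = b*(-1) = -b)
(-725 + S(-108 - 1*(-74)))/(-27449 + W(174)) = (-725 - (-108 - 1*(-74)))/(-27449 - 129*174) = (-725 - (-108 + 74))/(-27449 - 22446) = (-725 - 1*(-34))/(-49895) = (-725 + 34)*(-1/49895) = -691*(-1/49895) = 691/49895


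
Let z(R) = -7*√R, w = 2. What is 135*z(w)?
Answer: -945*√2 ≈ -1336.4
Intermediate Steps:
135*z(w) = 135*(-7*√2) = -945*√2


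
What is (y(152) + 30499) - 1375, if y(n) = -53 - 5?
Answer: 29066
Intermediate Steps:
y(n) = -58
(y(152) + 30499) - 1375 = (-58 + 30499) - 1375 = 30441 - 1375 = 29066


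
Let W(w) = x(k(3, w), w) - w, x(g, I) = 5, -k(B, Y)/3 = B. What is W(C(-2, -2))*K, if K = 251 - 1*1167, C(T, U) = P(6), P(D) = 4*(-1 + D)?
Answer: 13740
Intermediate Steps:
k(B, Y) = -3*B
P(D) = -4 + 4*D
C(T, U) = 20 (C(T, U) = -4 + 4*6 = -4 + 24 = 20)
W(w) = 5 - w
K = -916 (K = 251 - 1167 = -916)
W(C(-2, -2))*K = (5 - 1*20)*(-916) = (5 - 20)*(-916) = -15*(-916) = 13740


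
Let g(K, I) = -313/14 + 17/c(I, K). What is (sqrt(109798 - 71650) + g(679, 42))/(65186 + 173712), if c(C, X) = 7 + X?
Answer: -3830/40971007 + 17*sqrt(33)/119449 ≈ 0.00072409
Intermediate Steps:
g(K, I) = -313/14 + 17/(7 + K)
(sqrt(109798 - 71650) + g(679, 42))/(65186 + 173712) = (sqrt(109798 - 71650) + (-1953 - 313*679)/(14*(7 + 679)))/(65186 + 173712) = (sqrt(38148) + (1/14)*(-1953 - 212527)/686)/238898 = (34*sqrt(33) + (1/14)*(1/686)*(-214480))*(1/238898) = (34*sqrt(33) - 7660/343)*(1/238898) = (-7660/343 + 34*sqrt(33))*(1/238898) = -3830/40971007 + 17*sqrt(33)/119449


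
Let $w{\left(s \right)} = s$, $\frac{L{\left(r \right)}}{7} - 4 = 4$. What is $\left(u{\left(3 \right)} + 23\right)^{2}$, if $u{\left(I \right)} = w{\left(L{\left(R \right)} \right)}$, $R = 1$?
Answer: $6241$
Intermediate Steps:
$L{\left(r \right)} = 56$ ($L{\left(r \right)} = 28 + 7 \cdot 4 = 28 + 28 = 56$)
$u{\left(I \right)} = 56$
$\left(u{\left(3 \right)} + 23\right)^{2} = \left(56 + 23\right)^{2} = 79^{2} = 6241$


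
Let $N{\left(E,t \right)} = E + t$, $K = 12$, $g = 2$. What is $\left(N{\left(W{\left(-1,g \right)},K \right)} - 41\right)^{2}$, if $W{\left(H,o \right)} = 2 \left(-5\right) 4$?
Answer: $4761$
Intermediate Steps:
$W{\left(H,o \right)} = -40$ ($W{\left(H,o \right)} = \left(-10\right) 4 = -40$)
$\left(N{\left(W{\left(-1,g \right)},K \right)} - 41\right)^{2} = \left(\left(-40 + 12\right) - 41\right)^{2} = \left(-28 - 41\right)^{2} = \left(-69\right)^{2} = 4761$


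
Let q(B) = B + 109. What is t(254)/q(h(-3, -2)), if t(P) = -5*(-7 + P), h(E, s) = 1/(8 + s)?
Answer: -1482/131 ≈ -11.313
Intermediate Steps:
q(B) = 109 + B
t(P) = 35 - 5*P
t(254)/q(h(-3, -2)) = (35 - 5*254)/(109 + 1/(8 - 2)) = (35 - 1270)/(109 + 1/6) = -1235/(109 + ⅙) = -1235/655/6 = -1235*6/655 = -1482/131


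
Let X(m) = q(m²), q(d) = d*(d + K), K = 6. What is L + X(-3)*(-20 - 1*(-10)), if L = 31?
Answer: -1319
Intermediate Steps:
q(d) = d*(6 + d) (q(d) = d*(d + 6) = d*(6 + d))
X(m) = m²*(6 + m²)
L + X(-3)*(-20 - 1*(-10)) = 31 + ((-3)²*(6 + (-3)²))*(-20 - 1*(-10)) = 31 + (9*(6 + 9))*(-20 + 10) = 31 + (9*15)*(-10) = 31 + 135*(-10) = 31 - 1350 = -1319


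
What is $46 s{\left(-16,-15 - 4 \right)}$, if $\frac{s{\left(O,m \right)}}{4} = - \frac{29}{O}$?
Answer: $\frac{667}{2} \approx 333.5$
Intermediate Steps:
$s{\left(O,m \right)} = - \frac{116}{O}$ ($s{\left(O,m \right)} = 4 \left(- \frac{29}{O}\right) = - \frac{116}{O}$)
$46 s{\left(-16,-15 - 4 \right)} = 46 \left(- \frac{116}{-16}\right) = 46 \left(\left(-116\right) \left(- \frac{1}{16}\right)\right) = 46 \cdot \frac{29}{4} = \frac{667}{2}$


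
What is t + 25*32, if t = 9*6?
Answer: 854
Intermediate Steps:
t = 54
t + 25*32 = 54 + 25*32 = 54 + 800 = 854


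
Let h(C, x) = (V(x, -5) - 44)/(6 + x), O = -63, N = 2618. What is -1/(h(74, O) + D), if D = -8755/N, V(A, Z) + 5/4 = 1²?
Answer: 5852/15027 ≈ 0.38943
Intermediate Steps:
V(A, Z) = -¼ (V(A, Z) = -5/4 + 1² = -5/4 + 1 = -¼)
h(C, x) = -177/(4*(6 + x)) (h(C, x) = (-¼ - 44)/(6 + x) = -177/(4*(6 + x)))
D = -515/154 (D = -8755/2618 = -8755*1/2618 = -515/154 ≈ -3.3442)
-1/(h(74, O) + D) = -1/(-177/(24 + 4*(-63)) - 515/154) = -1/(-177/(24 - 252) - 515/154) = -1/(-177/(-228) - 515/154) = -1/(-177*(-1/228) - 515/154) = -1/(59/76 - 515/154) = -1/(-15027/5852) = -1*(-5852/15027) = 5852/15027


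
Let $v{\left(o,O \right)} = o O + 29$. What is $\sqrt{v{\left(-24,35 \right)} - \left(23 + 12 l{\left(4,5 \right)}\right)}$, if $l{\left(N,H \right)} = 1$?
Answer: $3 i \sqrt{94} \approx 29.086 i$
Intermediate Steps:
$v{\left(o,O \right)} = 29 + O o$ ($v{\left(o,O \right)} = O o + 29 = 29 + O o$)
$\sqrt{v{\left(-24,35 \right)} - \left(23 + 12 l{\left(4,5 \right)}\right)} = \sqrt{\left(29 + 35 \left(-24\right)\right) - 35} = \sqrt{\left(29 - 840\right) - 35} = \sqrt{-811 - 35} = \sqrt{-846} = 3 i \sqrt{94}$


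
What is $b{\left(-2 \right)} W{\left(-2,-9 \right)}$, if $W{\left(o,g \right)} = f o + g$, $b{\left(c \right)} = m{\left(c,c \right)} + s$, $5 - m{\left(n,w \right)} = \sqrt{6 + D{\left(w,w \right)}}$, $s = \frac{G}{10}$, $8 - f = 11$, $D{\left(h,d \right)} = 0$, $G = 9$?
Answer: $- \frac{177}{10} + 3 \sqrt{6} \approx -10.352$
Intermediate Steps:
$f = -3$ ($f = 8 - 11 = -3$)
$s = \frac{9}{10} \approx 0.9$
$m{\left(n,w \right)} = 5 - \sqrt{6}$ ($m{\left(n,w \right)} = 5 - \sqrt{6 + 0} = 5 - \sqrt{6}$)
$b{\left(c \right)} = \frac{59}{10} - \sqrt{6}$ ($b{\left(c \right)} = \left(5 - \sqrt{6}\right) + \frac{9}{10} = \frac{59}{10} - \sqrt{6}$)
$W{\left(o,g \right)} = g - 3 o$ ($W{\left(o,g \right)} = - 3 o + g = g - 3 o$)
$b{\left(-2 \right)} W{\left(-2,-9 \right)} = \left(\frac{59}{10} - \sqrt{6}\right) \left(-9 - -6\right) = \left(\frac{59}{10} - \sqrt{6}\right) \left(-9 + 6\right) = \left(\frac{59}{10} - \sqrt{6}\right) \left(-3\right) = - \frac{177}{10} + 3 \sqrt{6}$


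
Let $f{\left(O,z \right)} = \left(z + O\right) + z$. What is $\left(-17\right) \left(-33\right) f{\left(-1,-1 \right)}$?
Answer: $-1683$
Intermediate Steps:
$f{\left(O,z \right)} = O + 2 z$ ($f{\left(O,z \right)} = \left(O + z\right) + z = O + 2 z$)
$\left(-17\right) \left(-33\right) f{\left(-1,-1 \right)} = \left(-17\right) \left(-33\right) \left(-1 + 2 \left(-1\right)\right) = 561 \left(-1 - 2\right) = 561 \left(-3\right) = -1683$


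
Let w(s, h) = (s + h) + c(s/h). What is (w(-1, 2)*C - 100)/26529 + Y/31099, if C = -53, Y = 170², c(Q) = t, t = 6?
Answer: 250680157/275008457 ≈ 0.91154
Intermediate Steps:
c(Q) = 6
Y = 28900
w(s, h) = 6 + h + s (w(s, h) = (s + h) + 6 = (h + s) + 6 = 6 + h + s)
(w(-1, 2)*C - 100)/26529 + Y/31099 = ((6 + 2 - 1)*(-53) - 100)/26529 + 28900/31099 = (7*(-53) - 100)*(1/26529) + 28900*(1/31099) = (-371 - 100)*(1/26529) + 28900/31099 = -471*1/26529 + 28900/31099 = -157/8843 + 28900/31099 = 250680157/275008457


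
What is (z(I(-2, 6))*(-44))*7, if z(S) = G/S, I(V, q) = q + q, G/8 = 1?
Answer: -616/3 ≈ -205.33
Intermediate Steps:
G = 8 (G = 8*1 = 8)
I(V, q) = 2*q
z(S) = 8/S
(z(I(-2, 6))*(-44))*7 = ((8/((2*6)))*(-44))*7 = ((8/12)*(-44))*7 = ((8*(1/12))*(-44))*7 = ((⅔)*(-44))*7 = -88/3*7 = -616/3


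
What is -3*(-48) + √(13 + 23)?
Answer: 150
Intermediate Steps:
-3*(-48) + √(13 + 23) = 144 + √36 = 144 + 6 = 150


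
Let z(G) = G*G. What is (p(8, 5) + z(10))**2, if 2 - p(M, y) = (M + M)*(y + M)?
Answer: 11236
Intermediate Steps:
p(M, y) = 2 - 2*M*(M + y) (p(M, y) = 2 - (M + M)*(y + M) = 2 - 2*M*(M + y))
z(G) = G**2
(p(8, 5) + z(10))**2 = ((2 - 2*8**2 - 2*8*5) + 10**2)**2 = ((2 - 2*64 - 80) + 100)**2 = ((2 - 128 - 80) + 100)**2 = (-206 + 100)**2 = (-106)**2 = 11236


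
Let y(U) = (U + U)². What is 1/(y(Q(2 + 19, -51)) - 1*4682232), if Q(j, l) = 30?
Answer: -1/4678632 ≈ -2.1374e-7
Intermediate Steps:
y(U) = 4*U² (y(U) = (2*U)² = 4*U²)
1/(y(Q(2 + 19, -51)) - 1*4682232) = 1/(4*30² - 1*4682232) = 1/(4*900 - 4682232) = 1/(3600 - 4682232) = 1/(-4678632) = -1/4678632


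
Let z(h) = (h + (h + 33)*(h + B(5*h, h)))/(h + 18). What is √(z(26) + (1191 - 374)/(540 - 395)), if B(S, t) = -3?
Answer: √377190385/3190 ≈ 6.0882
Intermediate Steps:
z(h) = (h + (-3 + h)*(33 + h))/(18 + h) (z(h) = (h + (h + 33)*(h - 3))/(h + 18) = (h + (33 + h)*(-3 + h))/(18 + h) = (h + (-3 + h)*(33 + h))/(18 + h))
√(z(26) + (1191 - 374)/(540 - 395)) = √((-99 + 26² + 31*26)/(18 + 26) + (1191 - 374)/(540 - 395)) = √((-99 + 676 + 806)/44 + 817/145) = √((1/44)*1383 + 817*(1/145)) = √(1383/44 + 817/145) = √(236483/6380) = √377190385/3190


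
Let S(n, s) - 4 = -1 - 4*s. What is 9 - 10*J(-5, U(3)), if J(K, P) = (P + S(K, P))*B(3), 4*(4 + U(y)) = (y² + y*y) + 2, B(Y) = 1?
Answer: 9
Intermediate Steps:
S(n, s) = 3 - 4*s (S(n, s) = 4 + (-1 - 4*s) = 3 - 4*s)
U(y) = -7/2 + y²/2 (U(y) = -4 + ((y² + y*y) + 2)/4 = -4 + ((y² + y²) + 2)/4 = -4 + (2*y² + 2)/4 = -4 + (2 + 2*y²)/4 = -4 + (½ + y²/2) = -7/2 + y²/2)
J(K, P) = 3 - 3*P (J(K, P) = (P + (3 - 4*P))*1 = (3 - 3*P)*1 = 3 - 3*P)
9 - 10*J(-5, U(3)) = 9 - 10*(3 - 3*(-7/2 + (½)*3²)) = 9 - 10*(3 - 3*(-7/2 + (½)*9)) = 9 - 10*(3 - 3*(-7/2 + 9/2)) = 9 - 10*(3 - 3*1) = 9 - 10*(3 - 3) = 9 - 10*0 = 9 + 0 = 9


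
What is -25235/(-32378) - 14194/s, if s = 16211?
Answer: -50488747/524879758 ≈ -0.096191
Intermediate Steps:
-25235/(-32378) - 14194/s = -25235/(-32378) - 14194/16211 = -25235*(-1/32378) - 14194*1/16211 = 25235/32378 - 14194/16211 = -50488747/524879758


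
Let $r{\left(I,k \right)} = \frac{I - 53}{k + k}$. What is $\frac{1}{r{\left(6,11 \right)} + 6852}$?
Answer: $\frac{22}{150697} \approx 0.00014599$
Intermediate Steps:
$r{\left(I,k \right)} = \frac{-53 + I}{2 k}$
$\frac{1}{r{\left(6,11 \right)} + 6852} = \frac{1}{\frac{-53 + 6}{2 \cdot 11} + 6852} = \frac{1}{\frac{1}{2} \cdot \frac{1}{11} \left(-47\right) + 6852} = \frac{1}{- \frac{47}{22} + 6852} = \frac{1}{\frac{150697}{22}} = \frac{22}{150697}$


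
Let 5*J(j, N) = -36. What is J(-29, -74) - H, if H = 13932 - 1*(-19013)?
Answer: -164761/5 ≈ -32952.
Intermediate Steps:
J(j, N) = -36/5 (J(j, N) = (⅕)*(-36) = -36/5)
H = 32945 (H = 13932 + 19013 = 32945)
J(-29, -74) - H = -36/5 - 1*32945 = -36/5 - 32945 = -164761/5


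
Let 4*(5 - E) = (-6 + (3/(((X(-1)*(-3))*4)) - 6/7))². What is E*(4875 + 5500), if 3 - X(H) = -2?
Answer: -225381935/3136 ≈ -71869.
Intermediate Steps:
X(H) = 5 (X(H) = 3 - 1*(-2) = 3 + 2 = 5)
E = -543089/78400 (E = 5 - (-6 + (3/(((5*(-3))*4)) - 6/7))²/4 = 5 - (-6 + (3/((-15*4)) - 6*⅐))²/4 = 5 - (-6 + (3/(-60) - 6/7))²/4 = 5 - (-6 + (3*(-1/60) - 6/7))²/4 = 5 - (-6 + (-1/20 - 6/7))²/4 = 5 - (-6 - 127/140)²/4 = 5 - (-967/140)²/4 = 5 - ¼*935089/19600 = 5 - 935089/78400 = -543089/78400 ≈ -6.9272)
E*(4875 + 5500) = -543089*(4875 + 5500)/78400 = -543089/78400*10375 = -225381935/3136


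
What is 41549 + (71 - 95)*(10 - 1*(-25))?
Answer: 40709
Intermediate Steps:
41549 + (71 - 95)*(10 - 1*(-25)) = 41549 - 24*(10 + 25) = 41549 - 24*35 = 41549 - 840 = 40709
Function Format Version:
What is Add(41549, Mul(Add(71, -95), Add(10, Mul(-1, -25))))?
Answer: 40709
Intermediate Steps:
Add(41549, Mul(Add(71, -95), Add(10, Mul(-1, -25)))) = Add(41549, Mul(-24, Add(10, 25))) = Add(41549, Mul(-24, 35)) = Add(41549, -840) = 40709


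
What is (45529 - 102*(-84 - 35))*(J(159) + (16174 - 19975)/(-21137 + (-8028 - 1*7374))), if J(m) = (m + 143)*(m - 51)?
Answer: 68725213828275/36539 ≈ 1.8809e+9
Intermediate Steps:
J(m) = (-51 + m)*(143 + m) (J(m) = (143 + m)*(-51 + m) = (-51 + m)*(143 + m))
(45529 - 102*(-84 - 35))*(J(159) + (16174 - 19975)/(-21137 + (-8028 - 1*7374))) = (45529 - 102*(-84 - 35))*((-7293 + 159² + 92*159) + (16174 - 19975)/(-21137 + (-8028 - 1*7374))) = (45529 - 102*(-119))*((-7293 + 25281 + 14628) - 3801/(-21137 + (-8028 - 7374))) = (45529 + 12138)*(32616 - 3801/(-21137 - 15402)) = 57667*(32616 - 3801/(-36539)) = 57667*(32616 - 3801*(-1/36539)) = 57667*(32616 + 3801/36539) = 57667*(1191759825/36539) = 68725213828275/36539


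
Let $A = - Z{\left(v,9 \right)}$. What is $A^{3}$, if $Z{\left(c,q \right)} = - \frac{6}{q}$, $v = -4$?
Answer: $\frac{8}{27} \approx 0.2963$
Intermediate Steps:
$A = \frac{2}{3}$ ($A = - \frac{-6}{9} = \left(-1\right) \left(- \frac{2}{3}\right) = \frac{2}{3} \approx 0.66667$)
$A^{3} = \left(\frac{2}{3}\right)^{3} = \frac{8}{27}$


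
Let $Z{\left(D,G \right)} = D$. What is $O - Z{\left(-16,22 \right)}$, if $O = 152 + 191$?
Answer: $359$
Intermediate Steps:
$O = 343$
$O - Z{\left(-16,22 \right)} = 343 - -16 = 343 + 16 = 359$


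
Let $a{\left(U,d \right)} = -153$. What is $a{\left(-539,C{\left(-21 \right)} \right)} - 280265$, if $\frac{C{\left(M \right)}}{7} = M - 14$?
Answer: $-280418$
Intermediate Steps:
$C{\left(M \right)} = -98 + 7 M$ ($C{\left(M \right)} = 7 \left(M - 14\right) = 7 \left(-14 + M\right) = -98 + 7 M$)
$a{\left(-539,C{\left(-21 \right)} \right)} - 280265 = -153 - 280265 = -280418$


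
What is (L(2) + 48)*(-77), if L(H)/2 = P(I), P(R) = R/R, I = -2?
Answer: -3850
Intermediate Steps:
P(R) = 1
L(H) = 2 (L(H) = 2*1 = 2)
(L(2) + 48)*(-77) = (2 + 48)*(-77) = 50*(-77) = -3850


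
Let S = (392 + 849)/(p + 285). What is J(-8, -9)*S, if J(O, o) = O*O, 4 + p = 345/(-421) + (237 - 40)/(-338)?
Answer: 11301876352/39786191 ≈ 284.07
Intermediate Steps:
p = -768739/142298 (p = -4 + (345/(-421) + (237 - 40)/(-338)) = -4 + (345*(-1/421) + 197*(-1/338)) = -4 + (-345/421 - 197/338) = -4 - 199547/142298 = -768739/142298 ≈ -5.4023)
J(O, o) = O²
S = 176591818/39786191 (S = (392 + 849)/(-768739/142298 + 285) = 1241/(39786191/142298) = 1241*(142298/39786191) = 176591818/39786191 ≈ 4.4385)
J(-8, -9)*S = (-8)²*(176591818/39786191) = 64*(176591818/39786191) = 11301876352/39786191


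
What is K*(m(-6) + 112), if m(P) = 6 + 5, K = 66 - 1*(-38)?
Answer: 12792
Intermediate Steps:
K = 104 (K = 66 + 38 = 104)
m(P) = 11
K*(m(-6) + 112) = 104*(11 + 112) = 104*123 = 12792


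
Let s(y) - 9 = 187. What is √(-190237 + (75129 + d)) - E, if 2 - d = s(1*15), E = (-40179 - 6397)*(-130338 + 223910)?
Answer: 4358209472 + I*√115302 ≈ 4.3582e+9 + 339.56*I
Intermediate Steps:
s(y) = 196 (s(y) = 9 + 187 = 196)
E = -4358209472 (E = -46576*93572 = -4358209472)
d = -194 (d = 2 - 1*196 = 2 - 196 = -194)
√(-190237 + (75129 + d)) - E = √(-190237 + (75129 - 194)) - 1*(-4358209472) = √(-190237 + 74935) + 4358209472 = √(-115302) + 4358209472 = I*√115302 + 4358209472 = 4358209472 + I*√115302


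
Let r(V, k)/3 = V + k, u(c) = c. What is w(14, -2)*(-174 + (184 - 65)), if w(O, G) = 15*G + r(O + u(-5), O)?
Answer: -2145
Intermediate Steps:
r(V, k) = 3*V + 3*k (r(V, k) = 3*(V + k) = 3*V + 3*k)
w(O, G) = -15 + 6*O + 15*G (w(O, G) = 15*G + (3*(O - 5) + 3*O) = 15*G + (3*(-5 + O) + 3*O) = 15*G + ((-15 + 3*O) + 3*O) = 15*G + (-15 + 6*O) = -15 + 6*O + 15*G)
w(14, -2)*(-174 + (184 - 65)) = (-15 + 6*14 + 15*(-2))*(-174 + (184 - 65)) = (-15 + 84 - 30)*(-174 + 119) = 39*(-55) = -2145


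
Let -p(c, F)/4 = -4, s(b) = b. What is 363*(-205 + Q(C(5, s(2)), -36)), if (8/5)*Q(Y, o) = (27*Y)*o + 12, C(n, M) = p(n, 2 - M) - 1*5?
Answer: -2497440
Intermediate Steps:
p(c, F) = 16 (p(c, F) = -4*(-4) = 16)
C(n, M) = 11 (C(n, M) = 16 - 1*5 = 16 - 5 = 11)
Q(Y, o) = 15/2 + 135*Y*o/8 (Q(Y, o) = 5*((27*Y)*o + 12)/8 = 5*(27*Y*o + 12)/8 = 5*(12 + 27*Y*o)/8 = 15/2 + 135*Y*o/8)
363*(-205 + Q(C(5, s(2)), -36)) = 363*(-205 + (15/2 + (135/8)*11*(-36))) = 363*(-205 + (15/2 - 13365/2)) = 363*(-205 - 6675) = 363*(-6880) = -2497440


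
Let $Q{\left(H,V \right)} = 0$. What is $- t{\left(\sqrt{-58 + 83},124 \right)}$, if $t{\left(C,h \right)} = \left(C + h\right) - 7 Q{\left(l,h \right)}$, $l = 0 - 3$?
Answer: $-129$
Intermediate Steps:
$l = -3$
$t{\left(C,h \right)} = C + h$ ($t{\left(C,h \right)} = \left(C + h\right) - 0 = \left(C + h\right) + 0 = C + h$)
$- t{\left(\sqrt{-58 + 83},124 \right)} = - (\sqrt{-58 + 83} + 124) = - (\sqrt{25} + 124) = - (5 + 124) = \left(-1\right) 129 = -129$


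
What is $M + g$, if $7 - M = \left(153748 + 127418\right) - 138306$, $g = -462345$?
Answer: $-605198$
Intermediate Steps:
$M = -142853$ ($M = 7 - \left(\left(153748 + 127418\right) - 138306\right) = 7 - \left(281166 - 138306\right) = 7 - 142860 = -142853$)
$M + g = -142853 - 462345 = -605198$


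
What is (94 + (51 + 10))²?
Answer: 24025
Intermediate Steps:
(94 + (51 + 10))² = (94 + 61)² = 155² = 24025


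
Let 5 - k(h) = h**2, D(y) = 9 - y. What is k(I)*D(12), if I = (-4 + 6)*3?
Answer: 93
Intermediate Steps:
I = 6 (I = 2*3 = 6)
k(h) = 5 - h**2
k(I)*D(12) = (5 - 1*6**2)*(9 - 1*12) = (5 - 1*36)*(9 - 12) = (5 - 36)*(-3) = -31*(-3) = 93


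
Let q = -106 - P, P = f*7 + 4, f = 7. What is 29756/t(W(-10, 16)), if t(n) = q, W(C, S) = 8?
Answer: -29756/159 ≈ -187.14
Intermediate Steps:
P = 53 (P = 7*7 + 4 = 49 + 4 = 53)
q = -159 (q = -106 - 1*53 = -106 - 53 = -159)
t(n) = -159
29756/t(W(-10, 16)) = 29756/(-159) = 29756*(-1/159) = -29756/159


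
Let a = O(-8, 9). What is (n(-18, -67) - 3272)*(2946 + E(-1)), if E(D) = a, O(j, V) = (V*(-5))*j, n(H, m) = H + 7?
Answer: -10853598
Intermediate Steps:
n(H, m) = 7 + H
O(j, V) = -5*V*j (O(j, V) = (-5*V)*j = -5*V*j)
a = 360 (a = -5*9*(-8) = 360)
E(D) = 360
(n(-18, -67) - 3272)*(2946 + E(-1)) = ((7 - 18) - 3272)*(2946 + 360) = (-11 - 3272)*3306 = -3283*3306 = -10853598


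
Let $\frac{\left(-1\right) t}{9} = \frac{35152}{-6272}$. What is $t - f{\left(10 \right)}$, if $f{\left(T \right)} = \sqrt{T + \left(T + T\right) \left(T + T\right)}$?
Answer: $\frac{19773}{392} - \sqrt{410} \approx 30.193$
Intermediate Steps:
$f{\left(T \right)} = \sqrt{T + 4 T^{2}}$ ($f{\left(T \right)} = \sqrt{T + 2 T 2 T} = \sqrt{T + 4 T^{2}}$)
$t = \frac{19773}{392}$ ($t = - 9 \frac{35152}{-6272} = - 9 \cdot 35152 \left(- \frac{1}{6272}\right) = \left(-9\right) \left(- \frac{2197}{392}\right) = \frac{19773}{392} \approx 50.441$)
$t - f{\left(10 \right)} = \frac{19773}{392} - \sqrt{10 \left(1 + 4 \cdot 10\right)} = \frac{19773}{392} - \sqrt{10 \left(1 + 40\right)} = \frac{19773}{392} - \sqrt{10 \cdot 41} = \frac{19773}{392} - \sqrt{410}$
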